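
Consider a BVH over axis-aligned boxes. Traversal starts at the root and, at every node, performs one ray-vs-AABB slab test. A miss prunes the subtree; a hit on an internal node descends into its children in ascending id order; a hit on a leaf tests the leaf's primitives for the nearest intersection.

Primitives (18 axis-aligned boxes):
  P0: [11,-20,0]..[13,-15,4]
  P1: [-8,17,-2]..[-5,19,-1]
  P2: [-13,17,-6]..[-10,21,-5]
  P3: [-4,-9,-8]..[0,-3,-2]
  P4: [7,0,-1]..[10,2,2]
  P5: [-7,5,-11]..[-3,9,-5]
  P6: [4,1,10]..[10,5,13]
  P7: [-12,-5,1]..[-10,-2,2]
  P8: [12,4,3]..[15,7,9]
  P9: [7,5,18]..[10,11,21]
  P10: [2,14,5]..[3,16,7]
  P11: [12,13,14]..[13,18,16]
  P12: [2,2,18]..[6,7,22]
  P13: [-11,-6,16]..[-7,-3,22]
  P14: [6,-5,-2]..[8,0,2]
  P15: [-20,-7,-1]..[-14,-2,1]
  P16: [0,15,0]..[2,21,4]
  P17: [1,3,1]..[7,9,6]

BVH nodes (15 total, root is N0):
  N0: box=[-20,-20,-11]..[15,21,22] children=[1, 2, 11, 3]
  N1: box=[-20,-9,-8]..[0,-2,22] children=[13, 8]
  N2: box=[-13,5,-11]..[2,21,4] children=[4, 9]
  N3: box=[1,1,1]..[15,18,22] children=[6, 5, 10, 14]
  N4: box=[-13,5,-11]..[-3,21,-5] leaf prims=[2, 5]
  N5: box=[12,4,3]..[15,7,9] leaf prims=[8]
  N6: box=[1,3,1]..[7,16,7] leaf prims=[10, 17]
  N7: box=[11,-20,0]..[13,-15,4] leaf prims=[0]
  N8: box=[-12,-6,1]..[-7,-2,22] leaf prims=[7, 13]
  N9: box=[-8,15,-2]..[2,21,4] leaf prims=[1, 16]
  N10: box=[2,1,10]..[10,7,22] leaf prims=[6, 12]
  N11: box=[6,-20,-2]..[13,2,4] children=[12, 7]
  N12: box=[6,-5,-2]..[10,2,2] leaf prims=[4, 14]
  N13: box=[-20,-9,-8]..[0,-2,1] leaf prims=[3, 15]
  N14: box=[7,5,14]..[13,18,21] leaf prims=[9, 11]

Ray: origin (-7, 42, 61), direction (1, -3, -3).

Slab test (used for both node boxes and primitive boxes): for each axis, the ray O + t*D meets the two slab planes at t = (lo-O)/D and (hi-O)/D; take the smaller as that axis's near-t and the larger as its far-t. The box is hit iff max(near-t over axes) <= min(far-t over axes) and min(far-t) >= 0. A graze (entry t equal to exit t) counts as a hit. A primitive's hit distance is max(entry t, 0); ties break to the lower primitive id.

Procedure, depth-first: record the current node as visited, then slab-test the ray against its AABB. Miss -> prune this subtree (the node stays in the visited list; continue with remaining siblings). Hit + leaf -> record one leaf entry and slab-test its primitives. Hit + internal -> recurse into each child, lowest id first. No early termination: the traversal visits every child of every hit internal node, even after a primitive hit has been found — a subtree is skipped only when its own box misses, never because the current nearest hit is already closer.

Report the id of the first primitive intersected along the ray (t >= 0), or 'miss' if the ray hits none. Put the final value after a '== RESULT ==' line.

Trace the traversal:
N0 x:[-13,22] y:[7,62/3] z:[13,24] -> hit [13,62/3], descend [1, 2, 3, 11]
  N1 x:[-13,7] y:[44/3,17] z:[13,23] -> miss, prune
  N2 x:[-6,9] y:[7,37/3] z:[19,24] -> miss, prune
  N3 x:[8,22] y:[8,41/3] z:[13,20] -> hit [13,41/3], descend [5, 6, 10, 14]
    N5 x:[19,22] y:[35/3,38/3] z:[52/3,58/3] -> miss, prune
    N6 x:[8,14] y:[26/3,13] z:[18,20] -> miss, prune
    N10 x:[9,17] y:[35/3,41/3] z:[13,17] -> hit [13,41/3] leaf, test {P6(miss), P12@t=13}
    N14 x:[14,20] y:[8,37/3] z:[40/3,47/3] -> miss, prune
  N11 x:[13,20] y:[40/3,62/3] z:[19,21] -> hit [19,20], descend [7, 12]
    N7 x:[18,20] y:[19,62/3] z:[19,61/3] -> hit [19,20] leaf, test {P0@t=19}
    N12 x:[13,17] y:[40/3,47/3] z:[59/3,21] -> miss, prune

11 AABB tests over nodes [0, 1, 2, 3, 5, 6, 10, 14, 11, 7, 12]; 2 leaves entered; closest P12.

== RESULT ==
12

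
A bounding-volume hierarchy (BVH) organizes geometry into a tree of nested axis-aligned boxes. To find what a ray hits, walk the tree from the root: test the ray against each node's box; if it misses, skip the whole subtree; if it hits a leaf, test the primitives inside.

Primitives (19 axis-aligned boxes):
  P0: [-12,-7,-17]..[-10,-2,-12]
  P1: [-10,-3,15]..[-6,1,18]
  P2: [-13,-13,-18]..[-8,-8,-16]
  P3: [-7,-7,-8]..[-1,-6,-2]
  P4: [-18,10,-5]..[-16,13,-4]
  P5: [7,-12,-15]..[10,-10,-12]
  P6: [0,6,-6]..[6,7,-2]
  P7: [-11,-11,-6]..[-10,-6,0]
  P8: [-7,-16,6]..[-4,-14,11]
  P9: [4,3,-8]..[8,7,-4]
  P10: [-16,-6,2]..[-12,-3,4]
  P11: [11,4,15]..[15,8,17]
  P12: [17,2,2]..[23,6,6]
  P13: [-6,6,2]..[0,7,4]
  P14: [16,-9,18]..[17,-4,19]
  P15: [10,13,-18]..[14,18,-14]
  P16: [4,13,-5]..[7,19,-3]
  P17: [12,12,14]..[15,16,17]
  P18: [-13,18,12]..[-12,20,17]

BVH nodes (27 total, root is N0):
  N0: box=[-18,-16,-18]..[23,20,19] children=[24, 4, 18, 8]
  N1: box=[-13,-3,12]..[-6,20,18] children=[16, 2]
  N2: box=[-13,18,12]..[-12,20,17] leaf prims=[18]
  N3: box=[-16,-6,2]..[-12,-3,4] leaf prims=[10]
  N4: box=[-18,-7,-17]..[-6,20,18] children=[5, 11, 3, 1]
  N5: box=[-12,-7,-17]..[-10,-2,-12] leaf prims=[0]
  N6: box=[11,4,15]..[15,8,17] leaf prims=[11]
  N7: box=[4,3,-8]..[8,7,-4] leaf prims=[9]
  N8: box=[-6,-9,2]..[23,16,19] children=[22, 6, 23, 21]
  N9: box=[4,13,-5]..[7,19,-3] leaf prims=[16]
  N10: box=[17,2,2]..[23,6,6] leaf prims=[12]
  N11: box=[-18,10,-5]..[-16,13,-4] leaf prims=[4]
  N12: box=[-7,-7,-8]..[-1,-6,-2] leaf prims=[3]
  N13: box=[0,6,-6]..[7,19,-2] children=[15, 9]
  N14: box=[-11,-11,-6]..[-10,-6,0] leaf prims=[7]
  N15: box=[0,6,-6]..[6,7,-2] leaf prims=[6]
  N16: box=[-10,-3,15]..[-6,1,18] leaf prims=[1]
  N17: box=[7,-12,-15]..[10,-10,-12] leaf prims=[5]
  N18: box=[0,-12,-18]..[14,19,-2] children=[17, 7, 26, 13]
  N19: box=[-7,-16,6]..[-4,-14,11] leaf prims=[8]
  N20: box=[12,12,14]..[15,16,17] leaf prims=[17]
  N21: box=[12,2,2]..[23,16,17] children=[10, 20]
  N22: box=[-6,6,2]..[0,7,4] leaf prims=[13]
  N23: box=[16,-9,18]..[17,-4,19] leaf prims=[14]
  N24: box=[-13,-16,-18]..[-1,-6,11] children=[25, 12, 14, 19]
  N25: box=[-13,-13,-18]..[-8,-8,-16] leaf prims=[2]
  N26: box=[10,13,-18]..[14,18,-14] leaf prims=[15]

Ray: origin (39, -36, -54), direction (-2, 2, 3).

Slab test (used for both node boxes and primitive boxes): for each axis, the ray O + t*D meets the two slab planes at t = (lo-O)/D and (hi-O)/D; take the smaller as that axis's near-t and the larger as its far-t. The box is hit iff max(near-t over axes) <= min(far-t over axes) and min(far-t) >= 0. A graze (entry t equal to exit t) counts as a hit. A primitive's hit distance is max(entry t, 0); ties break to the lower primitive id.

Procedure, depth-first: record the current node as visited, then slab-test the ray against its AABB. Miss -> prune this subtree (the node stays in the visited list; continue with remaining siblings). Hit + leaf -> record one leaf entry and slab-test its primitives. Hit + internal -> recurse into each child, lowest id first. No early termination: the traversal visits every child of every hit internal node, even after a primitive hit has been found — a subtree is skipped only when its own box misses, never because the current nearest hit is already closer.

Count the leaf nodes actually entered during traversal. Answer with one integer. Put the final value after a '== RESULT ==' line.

Traverse from the root:
N0 x:[8,57/2] y:[10,28] z:[12,73/3] -> hit [12,73/3], descend [4, 8, 18, 24]
  N4 x:[45/2,57/2] y:[29/2,28] z:[37/3,24] -> hit [45/2,24], descend [1, 3, 5, 11]
    N1 x:[45/2,26] y:[33/2,28] z:[22,24] -> hit [45/2,24], descend [2, 16]
      N2 x:[51/2,26] y:[27,28] z:[22,71/3] -> miss, prune
      N16 x:[45/2,49/2] y:[33/2,37/2] z:[23,24] -> miss, prune
    N3 x:[51/2,55/2] y:[15,33/2] z:[56/3,58/3] -> miss, prune
    N5 x:[49/2,51/2] y:[29/2,17] z:[37/3,14] -> miss, prune
    N11 x:[55/2,57/2] y:[23,49/2] z:[49/3,50/3] -> miss, prune
  N8 x:[8,45/2] y:[27/2,26] z:[56/3,73/3] -> hit [56/3,45/2], descend [6, 21, 22, 23]
    N6 x:[12,14] y:[20,22] z:[23,71/3] -> miss, prune
    N21 x:[8,27/2] y:[19,26] z:[56/3,71/3] -> miss, prune
    N22 x:[39/2,45/2] y:[21,43/2] z:[56/3,58/3] -> miss, prune
    N23 x:[11,23/2] y:[27/2,16] z:[24,73/3] -> miss, prune
  N18 x:[25/2,39/2] y:[12,55/2] z:[12,52/3] -> hit [25/2,52/3], descend [7, 13, 17, 26]
    N7 x:[31/2,35/2] y:[39/2,43/2] z:[46/3,50/3] -> miss, prune
    N13 x:[16,39/2] y:[21,55/2] z:[16,52/3] -> miss, prune
    N17 x:[29/2,16] y:[12,13] z:[13,14] -> miss, prune
    N26 x:[25/2,29/2] y:[49/2,27] z:[12,40/3] -> miss, prune
  N24 x:[20,26] y:[10,15] z:[12,65/3] -> miss, prune

Summary -> nodes [0, 4, 1, 2, 16, 3, 5, 11, 8, 6, 21, 22, 23, 18, 7, 13, 17, 26, 24]; box-tests=19; leaf-entries=0; first=miss

== RESULT ==
0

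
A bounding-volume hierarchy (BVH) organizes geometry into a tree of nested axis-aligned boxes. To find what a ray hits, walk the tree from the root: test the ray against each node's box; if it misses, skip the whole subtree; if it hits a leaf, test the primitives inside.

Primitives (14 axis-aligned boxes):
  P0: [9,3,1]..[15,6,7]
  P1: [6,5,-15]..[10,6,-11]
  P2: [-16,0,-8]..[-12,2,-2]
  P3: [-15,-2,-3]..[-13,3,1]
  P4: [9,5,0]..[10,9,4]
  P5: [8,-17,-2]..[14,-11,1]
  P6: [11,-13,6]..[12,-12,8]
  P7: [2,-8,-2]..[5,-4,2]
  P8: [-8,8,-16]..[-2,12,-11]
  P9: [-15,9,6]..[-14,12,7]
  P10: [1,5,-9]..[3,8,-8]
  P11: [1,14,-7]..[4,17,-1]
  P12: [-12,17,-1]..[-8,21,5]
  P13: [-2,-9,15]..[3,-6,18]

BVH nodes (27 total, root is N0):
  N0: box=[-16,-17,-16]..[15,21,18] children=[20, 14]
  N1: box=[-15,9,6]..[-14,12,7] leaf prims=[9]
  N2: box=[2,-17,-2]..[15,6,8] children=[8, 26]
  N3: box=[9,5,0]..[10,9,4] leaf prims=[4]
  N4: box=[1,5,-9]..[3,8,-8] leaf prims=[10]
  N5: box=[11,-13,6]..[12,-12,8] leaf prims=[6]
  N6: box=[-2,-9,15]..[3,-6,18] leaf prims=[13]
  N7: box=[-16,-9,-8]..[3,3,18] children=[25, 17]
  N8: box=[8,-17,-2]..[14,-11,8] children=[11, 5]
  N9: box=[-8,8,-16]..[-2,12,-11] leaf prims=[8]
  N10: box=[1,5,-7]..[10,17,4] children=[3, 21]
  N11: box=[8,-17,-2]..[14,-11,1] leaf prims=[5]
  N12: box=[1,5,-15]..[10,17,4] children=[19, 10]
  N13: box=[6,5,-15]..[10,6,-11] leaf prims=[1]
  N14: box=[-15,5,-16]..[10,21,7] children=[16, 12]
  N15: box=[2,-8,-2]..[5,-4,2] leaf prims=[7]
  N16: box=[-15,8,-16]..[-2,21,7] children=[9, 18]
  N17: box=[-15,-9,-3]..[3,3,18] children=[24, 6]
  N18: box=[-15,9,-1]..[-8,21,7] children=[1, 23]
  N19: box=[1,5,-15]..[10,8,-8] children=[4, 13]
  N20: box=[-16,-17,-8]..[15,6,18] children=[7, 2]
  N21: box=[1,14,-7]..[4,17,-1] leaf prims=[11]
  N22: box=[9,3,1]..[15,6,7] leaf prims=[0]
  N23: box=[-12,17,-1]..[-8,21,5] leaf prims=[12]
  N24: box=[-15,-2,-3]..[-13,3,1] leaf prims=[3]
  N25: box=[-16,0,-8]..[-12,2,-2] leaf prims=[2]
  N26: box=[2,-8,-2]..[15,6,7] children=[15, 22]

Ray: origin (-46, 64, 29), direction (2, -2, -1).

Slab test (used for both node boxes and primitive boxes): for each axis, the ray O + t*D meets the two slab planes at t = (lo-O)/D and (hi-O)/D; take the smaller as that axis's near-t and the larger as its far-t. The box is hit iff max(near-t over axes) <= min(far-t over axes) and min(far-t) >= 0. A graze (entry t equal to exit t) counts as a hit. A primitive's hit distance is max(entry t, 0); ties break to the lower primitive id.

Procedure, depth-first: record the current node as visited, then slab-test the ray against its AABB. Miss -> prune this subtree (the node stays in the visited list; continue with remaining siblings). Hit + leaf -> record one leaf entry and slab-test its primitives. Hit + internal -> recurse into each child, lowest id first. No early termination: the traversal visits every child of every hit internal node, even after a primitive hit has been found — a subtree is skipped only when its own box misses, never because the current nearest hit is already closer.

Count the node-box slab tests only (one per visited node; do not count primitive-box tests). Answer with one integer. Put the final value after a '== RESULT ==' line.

Traverse from the root:
N0 x:[15,61/2] y:[43/2,81/2] z:[11,45] -> hit [43/2,61/2], descend [14, 20]
  N14 x:[31/2,28] y:[43/2,59/2] z:[22,45] -> hit [22,28], descend [12, 16]
    N12 x:[47/2,28] y:[47/2,59/2] z:[25,44] -> hit [25,28], descend [10, 19]
      N10 x:[47/2,28] y:[47/2,59/2] z:[25,36] -> hit [25,28], descend [3, 21]
        N3 x:[55/2,28] y:[55/2,59/2] z:[25,29] -> hit [55/2,28] leaf, test {P4@t=55/2}
        N21 x:[47/2,25] y:[47/2,25] z:[30,36] -> miss, prune
      N19 x:[47/2,28] y:[28,59/2] z:[37,44] -> miss, prune
    N16 x:[31/2,22] y:[43/2,28] z:[22,45] -> hit [22,22], descend [9, 18]
      N9 x:[19,22] y:[26,28] z:[40,45] -> miss, prune
      N18 x:[31/2,19] y:[43/2,55/2] z:[22,30] -> miss, prune
  N20 x:[15,61/2] y:[29,81/2] z:[11,37] -> hit [29,61/2], descend [2, 7]
    N2 x:[24,61/2] y:[29,81/2] z:[21,31] -> hit [29,61/2], descend [8, 26]
      N8 x:[27,30] y:[75/2,81/2] z:[21,31] -> miss, prune
      N26 x:[24,61/2] y:[29,36] z:[22,31] -> hit [29,61/2], descend [15, 22]
        N15 x:[24,51/2] y:[34,36] z:[27,31] -> miss, prune
        N22 x:[55/2,61/2] y:[29,61/2] z:[22,28] -> miss, prune
    N7 x:[15,49/2] y:[61/2,73/2] z:[11,37] -> miss, prune

order=[0, 14, 12, 10, 3, 21, 19, 16, 9, 18, 20, 2, 8, 26, 15, 22, 7]  |boxes|=17  |leaves|=1  hit=P4

== RESULT ==
17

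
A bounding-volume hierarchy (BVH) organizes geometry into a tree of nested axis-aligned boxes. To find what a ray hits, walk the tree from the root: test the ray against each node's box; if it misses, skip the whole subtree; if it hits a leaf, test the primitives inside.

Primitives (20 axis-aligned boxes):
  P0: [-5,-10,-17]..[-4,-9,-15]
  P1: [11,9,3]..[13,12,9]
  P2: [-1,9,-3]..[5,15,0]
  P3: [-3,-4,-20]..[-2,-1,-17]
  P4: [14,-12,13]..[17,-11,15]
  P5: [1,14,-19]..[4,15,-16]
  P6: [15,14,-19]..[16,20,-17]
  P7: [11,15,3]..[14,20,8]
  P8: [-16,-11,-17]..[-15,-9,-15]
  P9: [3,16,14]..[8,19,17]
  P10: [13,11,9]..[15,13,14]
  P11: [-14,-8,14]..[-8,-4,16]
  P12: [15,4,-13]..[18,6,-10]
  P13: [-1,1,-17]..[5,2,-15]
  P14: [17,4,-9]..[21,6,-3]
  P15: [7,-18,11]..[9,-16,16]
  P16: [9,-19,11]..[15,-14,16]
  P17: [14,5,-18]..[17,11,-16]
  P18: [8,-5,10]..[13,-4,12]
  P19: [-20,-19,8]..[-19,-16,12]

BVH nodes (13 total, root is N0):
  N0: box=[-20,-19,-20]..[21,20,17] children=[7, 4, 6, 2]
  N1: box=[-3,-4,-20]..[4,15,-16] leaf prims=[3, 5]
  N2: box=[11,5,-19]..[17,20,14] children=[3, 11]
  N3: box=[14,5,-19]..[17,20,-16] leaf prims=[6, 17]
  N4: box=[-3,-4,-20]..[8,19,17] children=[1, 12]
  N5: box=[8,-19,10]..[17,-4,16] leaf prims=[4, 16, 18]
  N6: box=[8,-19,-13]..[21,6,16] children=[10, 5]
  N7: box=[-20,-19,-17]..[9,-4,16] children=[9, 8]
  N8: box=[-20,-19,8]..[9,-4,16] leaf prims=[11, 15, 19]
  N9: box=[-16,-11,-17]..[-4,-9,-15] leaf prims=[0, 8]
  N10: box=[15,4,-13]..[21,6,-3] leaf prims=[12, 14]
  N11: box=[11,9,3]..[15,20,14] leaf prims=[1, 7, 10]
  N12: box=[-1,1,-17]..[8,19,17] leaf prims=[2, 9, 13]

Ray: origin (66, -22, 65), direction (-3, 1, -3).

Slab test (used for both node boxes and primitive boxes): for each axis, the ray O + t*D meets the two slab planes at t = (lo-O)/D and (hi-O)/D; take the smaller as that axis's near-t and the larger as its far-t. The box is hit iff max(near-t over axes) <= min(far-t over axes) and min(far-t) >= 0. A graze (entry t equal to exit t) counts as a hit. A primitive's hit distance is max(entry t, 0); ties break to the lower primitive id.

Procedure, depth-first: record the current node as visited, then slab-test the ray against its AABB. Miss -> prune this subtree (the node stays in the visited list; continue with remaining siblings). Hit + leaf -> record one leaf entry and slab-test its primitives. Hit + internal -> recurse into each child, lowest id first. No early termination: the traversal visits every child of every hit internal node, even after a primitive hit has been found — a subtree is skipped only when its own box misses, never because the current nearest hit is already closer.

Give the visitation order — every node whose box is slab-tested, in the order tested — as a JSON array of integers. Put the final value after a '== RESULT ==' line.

Traverse from the root:
N0 x:[15,86/3] y:[3,42] z:[16,85/3] -> hit [16,85/3], descend [2, 4, 6, 7]
  N2 x:[49/3,55/3] y:[27,42] z:[17,28] -> miss, prune
  N4 x:[58/3,23] y:[18,41] z:[16,85/3] -> hit [58/3,23], descend [1, 12]
    N1 x:[62/3,23] y:[18,37] z:[27,85/3] -> miss, prune
    N12 x:[58/3,67/3] y:[23,41] z:[16,82/3] -> miss, prune
  N6 x:[15,58/3] y:[3,28] z:[49/3,26] -> hit [49/3,58/3], descend [5, 10]
    N5 x:[49/3,58/3] y:[3,18] z:[49/3,55/3] -> hit [49/3,18] leaf, test {P4(miss), P16(miss), P18@t=53/3}
    N10 x:[15,17] y:[26,28] z:[68/3,26] -> miss, prune
  N7 x:[19,86/3] y:[3,18] z:[49/3,82/3] -> miss, prune

Summary -> nodes [0, 2, 4, 1, 12, 6, 5, 10, 7]; box-tests=9; leaf-entries=1; first=P18

== RESULT ==
[0, 2, 4, 1, 12, 6, 5, 10, 7]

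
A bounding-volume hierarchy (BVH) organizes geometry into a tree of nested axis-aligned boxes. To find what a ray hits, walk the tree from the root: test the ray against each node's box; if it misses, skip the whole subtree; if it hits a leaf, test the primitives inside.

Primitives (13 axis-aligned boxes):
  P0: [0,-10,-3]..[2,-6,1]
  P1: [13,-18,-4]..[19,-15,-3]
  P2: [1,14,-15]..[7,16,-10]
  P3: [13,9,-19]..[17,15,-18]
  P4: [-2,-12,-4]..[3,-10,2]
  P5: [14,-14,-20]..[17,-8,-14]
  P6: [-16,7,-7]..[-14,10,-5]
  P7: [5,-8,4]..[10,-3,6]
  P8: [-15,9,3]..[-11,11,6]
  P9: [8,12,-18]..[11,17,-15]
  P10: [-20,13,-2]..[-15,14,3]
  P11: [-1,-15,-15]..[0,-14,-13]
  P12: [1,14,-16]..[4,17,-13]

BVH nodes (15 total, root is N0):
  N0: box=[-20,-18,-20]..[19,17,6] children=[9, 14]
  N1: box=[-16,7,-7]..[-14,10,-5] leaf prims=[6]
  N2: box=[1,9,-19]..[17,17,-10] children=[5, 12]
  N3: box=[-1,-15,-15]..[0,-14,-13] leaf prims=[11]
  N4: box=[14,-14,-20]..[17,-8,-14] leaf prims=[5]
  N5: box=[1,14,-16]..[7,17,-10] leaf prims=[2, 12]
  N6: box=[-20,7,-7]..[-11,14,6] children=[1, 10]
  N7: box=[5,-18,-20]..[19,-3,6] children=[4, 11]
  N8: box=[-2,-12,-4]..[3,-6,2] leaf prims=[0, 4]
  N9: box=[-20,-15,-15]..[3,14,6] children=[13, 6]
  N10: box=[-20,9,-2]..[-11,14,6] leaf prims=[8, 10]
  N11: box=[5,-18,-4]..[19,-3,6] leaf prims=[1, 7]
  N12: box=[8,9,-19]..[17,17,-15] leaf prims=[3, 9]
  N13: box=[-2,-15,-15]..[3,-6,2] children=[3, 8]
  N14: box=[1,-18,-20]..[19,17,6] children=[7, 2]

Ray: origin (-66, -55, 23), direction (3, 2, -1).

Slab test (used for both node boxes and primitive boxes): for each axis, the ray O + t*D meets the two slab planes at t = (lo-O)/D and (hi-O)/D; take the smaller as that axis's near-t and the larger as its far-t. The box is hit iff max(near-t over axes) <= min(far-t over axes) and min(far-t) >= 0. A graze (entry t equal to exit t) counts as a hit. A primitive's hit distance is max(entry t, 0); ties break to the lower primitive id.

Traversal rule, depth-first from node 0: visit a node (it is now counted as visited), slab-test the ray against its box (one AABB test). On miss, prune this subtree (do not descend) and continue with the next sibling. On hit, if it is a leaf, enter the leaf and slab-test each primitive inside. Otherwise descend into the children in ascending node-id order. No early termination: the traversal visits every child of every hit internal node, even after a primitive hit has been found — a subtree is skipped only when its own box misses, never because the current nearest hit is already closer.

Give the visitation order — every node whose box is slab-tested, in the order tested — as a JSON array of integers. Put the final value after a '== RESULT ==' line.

Trace the traversal:
N0 x:[46/3,85/3] y:[37/2,36] z:[17,43] -> hit [37/2,85/3], descend [9, 14]
  N9 x:[46/3,23] y:[20,69/2] z:[17,38] -> hit [20,23], descend [6, 13]
    N6 x:[46/3,55/3] y:[31,69/2] z:[17,30] -> miss, prune
    N13 x:[64/3,23] y:[20,49/2] z:[21,38] -> hit [64/3,23], descend [3, 8]
      N3 x:[65/3,22] y:[20,41/2] z:[36,38] -> miss, prune
      N8 x:[64/3,23] y:[43/2,49/2] z:[21,27] -> hit [43/2,23] leaf, test {P0@t=45/2, P4@t=43/2}
  N14 x:[67/3,85/3] y:[37/2,36] z:[17,43] -> hit [67/3,85/3], descend [2, 7]
    N2 x:[67/3,83/3] y:[32,36] z:[33,42] -> miss, prune
    N7 x:[71/3,85/3] y:[37/2,26] z:[17,43] -> hit [71/3,26], descend [4, 11]
      N4 x:[80/3,83/3] y:[41/2,47/2] z:[37,43] -> miss, prune
      N11 x:[71/3,85/3] y:[37/2,26] z:[17,27] -> hit [71/3,26] leaf, test {P1(miss), P7(miss)}

11 AABB tests over nodes [0, 9, 6, 13, 3, 8, 14, 2, 7, 4, 11]; 2 leaves entered; closest P4.

== RESULT ==
[0, 9, 6, 13, 3, 8, 14, 2, 7, 4, 11]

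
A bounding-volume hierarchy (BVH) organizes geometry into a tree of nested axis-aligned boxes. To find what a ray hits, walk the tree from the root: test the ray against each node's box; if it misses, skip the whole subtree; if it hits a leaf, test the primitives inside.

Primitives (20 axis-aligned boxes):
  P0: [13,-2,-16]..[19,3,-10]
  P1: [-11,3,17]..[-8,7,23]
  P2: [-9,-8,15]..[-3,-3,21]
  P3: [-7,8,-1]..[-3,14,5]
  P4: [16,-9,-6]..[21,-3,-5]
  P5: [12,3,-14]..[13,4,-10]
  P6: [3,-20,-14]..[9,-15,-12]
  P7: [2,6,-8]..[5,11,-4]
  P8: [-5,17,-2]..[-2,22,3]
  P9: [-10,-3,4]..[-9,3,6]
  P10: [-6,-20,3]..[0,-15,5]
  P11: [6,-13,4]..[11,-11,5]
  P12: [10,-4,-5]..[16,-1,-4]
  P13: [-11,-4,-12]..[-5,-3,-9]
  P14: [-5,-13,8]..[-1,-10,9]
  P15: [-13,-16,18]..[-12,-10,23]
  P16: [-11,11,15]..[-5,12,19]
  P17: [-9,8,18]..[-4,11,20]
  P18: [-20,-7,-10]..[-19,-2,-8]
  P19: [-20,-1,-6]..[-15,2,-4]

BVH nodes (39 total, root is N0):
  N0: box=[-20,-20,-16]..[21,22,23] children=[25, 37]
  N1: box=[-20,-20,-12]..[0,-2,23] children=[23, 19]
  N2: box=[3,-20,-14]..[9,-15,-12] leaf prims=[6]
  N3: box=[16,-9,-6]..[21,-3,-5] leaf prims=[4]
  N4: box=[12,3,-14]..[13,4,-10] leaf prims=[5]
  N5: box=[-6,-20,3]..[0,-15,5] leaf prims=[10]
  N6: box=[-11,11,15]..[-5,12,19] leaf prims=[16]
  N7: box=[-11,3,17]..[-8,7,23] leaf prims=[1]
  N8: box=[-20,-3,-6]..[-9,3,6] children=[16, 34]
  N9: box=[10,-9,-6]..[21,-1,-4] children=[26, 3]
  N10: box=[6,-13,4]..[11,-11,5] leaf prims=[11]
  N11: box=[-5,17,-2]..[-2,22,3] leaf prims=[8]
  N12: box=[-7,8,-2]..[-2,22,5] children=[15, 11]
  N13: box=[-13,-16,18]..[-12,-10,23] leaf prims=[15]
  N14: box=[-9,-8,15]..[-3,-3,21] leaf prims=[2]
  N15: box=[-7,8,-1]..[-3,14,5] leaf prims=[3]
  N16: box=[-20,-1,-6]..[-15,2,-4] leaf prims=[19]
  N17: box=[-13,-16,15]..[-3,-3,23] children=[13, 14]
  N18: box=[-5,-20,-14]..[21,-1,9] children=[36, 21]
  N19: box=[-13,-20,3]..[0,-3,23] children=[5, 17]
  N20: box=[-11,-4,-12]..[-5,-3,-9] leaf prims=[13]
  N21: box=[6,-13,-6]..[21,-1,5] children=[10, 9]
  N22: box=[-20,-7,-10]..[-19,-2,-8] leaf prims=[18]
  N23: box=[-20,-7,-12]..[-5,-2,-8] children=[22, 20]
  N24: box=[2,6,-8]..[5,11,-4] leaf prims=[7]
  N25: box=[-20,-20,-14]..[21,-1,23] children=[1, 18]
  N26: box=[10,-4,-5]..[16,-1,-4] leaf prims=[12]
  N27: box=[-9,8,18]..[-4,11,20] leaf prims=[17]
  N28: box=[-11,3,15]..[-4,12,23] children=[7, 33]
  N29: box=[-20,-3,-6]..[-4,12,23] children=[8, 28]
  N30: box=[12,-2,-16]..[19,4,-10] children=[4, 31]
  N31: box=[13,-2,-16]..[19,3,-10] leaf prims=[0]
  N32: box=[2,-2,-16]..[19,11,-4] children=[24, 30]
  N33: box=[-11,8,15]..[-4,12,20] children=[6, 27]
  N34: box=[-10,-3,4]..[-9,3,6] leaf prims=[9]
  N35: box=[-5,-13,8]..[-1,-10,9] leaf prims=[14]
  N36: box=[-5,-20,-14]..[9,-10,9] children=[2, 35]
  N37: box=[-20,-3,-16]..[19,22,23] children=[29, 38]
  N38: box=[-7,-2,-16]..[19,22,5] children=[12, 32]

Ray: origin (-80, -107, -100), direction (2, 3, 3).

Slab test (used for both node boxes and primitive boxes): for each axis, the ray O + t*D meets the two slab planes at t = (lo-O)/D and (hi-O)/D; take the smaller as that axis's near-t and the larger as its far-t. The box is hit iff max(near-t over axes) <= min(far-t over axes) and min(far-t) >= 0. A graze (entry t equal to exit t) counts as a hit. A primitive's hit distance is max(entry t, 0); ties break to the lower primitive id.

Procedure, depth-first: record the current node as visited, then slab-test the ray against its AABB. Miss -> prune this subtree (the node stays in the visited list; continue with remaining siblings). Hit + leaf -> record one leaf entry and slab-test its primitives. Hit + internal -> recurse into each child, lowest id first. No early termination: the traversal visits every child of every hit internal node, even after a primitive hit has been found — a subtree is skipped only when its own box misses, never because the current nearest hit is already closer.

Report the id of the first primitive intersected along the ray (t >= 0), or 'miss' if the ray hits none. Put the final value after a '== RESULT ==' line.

Trace the traversal:
N0 x:[30,101/2] y:[29,43] z:[28,41] -> hit [30,41], descend [25, 37]
  N25 x:[30,101/2] y:[29,106/3] z:[86/3,41] -> hit [30,106/3], descend [1, 18]
    N1 x:[30,40] y:[29,35] z:[88/3,41] -> hit [30,35], descend [19, 23]
      N19 x:[67/2,40] y:[29,104/3] z:[103/3,41] -> hit [103/3,104/3], descend [5, 17]
        N5 x:[37,40] y:[29,92/3] z:[103/3,35] -> miss, prune
        N17 x:[67/2,77/2] y:[91/3,104/3] z:[115/3,41] -> miss, prune
      N23 x:[30,75/2] y:[100/3,35] z:[88/3,92/3] -> miss, prune
    N18 x:[75/2,101/2] y:[29,106/3] z:[86/3,109/3] -> miss, prune
  N37 x:[30,99/2] y:[104/3,43] z:[28,41] -> hit [104/3,41], descend [29, 38]
    N29 x:[30,38] y:[104/3,119/3] z:[94/3,41] -> hit [104/3,38], descend [8, 28]
      N8 x:[30,71/2] y:[104/3,110/3] z:[94/3,106/3] -> hit [104/3,106/3], descend [16, 34]
        N16 x:[30,65/2] y:[106/3,109/3] z:[94/3,32] -> miss, prune
        N34 x:[35,71/2] y:[104/3,110/3] z:[104/3,106/3] -> hit [35,106/3] leaf, test {P9@t=35}
      N28 x:[69/2,38] y:[110/3,119/3] z:[115/3,41] -> miss, prune
    N38 x:[73/2,99/2] y:[35,43] z:[28,35] -> miss, prune

Summary -> nodes [0, 25, 1, 19, 5, 17, 23, 18, 37, 29, 8, 16, 34, 28, 38]; box-tests=15; leaf-entries=1; first=P9

== RESULT ==
9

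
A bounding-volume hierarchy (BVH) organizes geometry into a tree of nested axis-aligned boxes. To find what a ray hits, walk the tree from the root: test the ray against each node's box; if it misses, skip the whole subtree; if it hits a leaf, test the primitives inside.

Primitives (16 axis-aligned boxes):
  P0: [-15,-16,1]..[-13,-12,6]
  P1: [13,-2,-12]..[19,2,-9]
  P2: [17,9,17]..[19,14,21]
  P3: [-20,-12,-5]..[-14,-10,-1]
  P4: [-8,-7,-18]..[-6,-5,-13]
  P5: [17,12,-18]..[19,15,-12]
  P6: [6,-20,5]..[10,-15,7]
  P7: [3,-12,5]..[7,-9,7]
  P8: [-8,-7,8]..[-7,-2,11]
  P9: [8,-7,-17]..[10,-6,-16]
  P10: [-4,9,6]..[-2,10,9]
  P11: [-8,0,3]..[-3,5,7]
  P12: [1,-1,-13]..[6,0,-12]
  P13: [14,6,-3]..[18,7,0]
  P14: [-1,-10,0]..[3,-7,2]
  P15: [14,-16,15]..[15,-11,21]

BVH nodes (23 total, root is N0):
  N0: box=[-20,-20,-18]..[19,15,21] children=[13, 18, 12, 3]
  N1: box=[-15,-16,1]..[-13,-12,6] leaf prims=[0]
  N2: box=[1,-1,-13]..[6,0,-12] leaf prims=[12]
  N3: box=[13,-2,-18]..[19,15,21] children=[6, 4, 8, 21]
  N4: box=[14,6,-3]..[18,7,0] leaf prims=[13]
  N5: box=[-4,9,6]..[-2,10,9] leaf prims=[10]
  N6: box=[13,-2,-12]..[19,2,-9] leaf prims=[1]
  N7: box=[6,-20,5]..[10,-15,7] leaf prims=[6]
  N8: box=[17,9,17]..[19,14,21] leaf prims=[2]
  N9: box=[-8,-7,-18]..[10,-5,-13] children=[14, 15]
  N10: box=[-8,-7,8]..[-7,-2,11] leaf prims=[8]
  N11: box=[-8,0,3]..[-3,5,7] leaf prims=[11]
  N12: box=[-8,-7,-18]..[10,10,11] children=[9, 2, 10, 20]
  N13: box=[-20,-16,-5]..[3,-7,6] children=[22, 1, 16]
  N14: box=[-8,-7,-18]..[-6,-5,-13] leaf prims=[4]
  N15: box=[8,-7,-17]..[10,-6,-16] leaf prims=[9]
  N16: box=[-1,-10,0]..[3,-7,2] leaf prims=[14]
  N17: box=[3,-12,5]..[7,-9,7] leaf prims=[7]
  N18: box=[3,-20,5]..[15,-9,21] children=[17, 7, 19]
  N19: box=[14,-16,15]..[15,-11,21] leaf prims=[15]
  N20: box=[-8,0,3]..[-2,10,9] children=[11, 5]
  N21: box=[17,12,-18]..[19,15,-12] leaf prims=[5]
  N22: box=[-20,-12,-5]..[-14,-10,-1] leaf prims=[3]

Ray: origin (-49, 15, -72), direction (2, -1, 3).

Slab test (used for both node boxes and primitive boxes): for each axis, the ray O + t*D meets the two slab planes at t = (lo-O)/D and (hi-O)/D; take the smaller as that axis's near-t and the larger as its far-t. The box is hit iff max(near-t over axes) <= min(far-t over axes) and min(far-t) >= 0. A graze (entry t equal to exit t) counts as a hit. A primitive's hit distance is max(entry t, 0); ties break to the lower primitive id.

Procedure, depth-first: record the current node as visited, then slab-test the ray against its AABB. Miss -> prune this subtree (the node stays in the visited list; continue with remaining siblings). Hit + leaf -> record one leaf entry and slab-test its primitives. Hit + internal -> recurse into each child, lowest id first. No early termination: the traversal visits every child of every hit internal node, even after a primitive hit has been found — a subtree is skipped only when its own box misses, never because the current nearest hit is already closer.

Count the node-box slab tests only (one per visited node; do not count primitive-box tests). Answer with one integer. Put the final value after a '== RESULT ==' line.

Walk:
N0 x:[29/2,34] y:[0,35] z:[18,31] -> hit [18,31], descend [3, 12, 13, 18]
  N3 x:[31,34] y:[0,17] z:[18,31] -> miss, prune
  N12 x:[41/2,59/2] y:[5,22] z:[18,83/3] -> hit [41/2,22], descend [2, 9, 10, 20]
    N2 x:[25,55/2] y:[15,16] z:[59/3,20] -> miss, prune
    N9 x:[41/2,59/2] y:[20,22] z:[18,59/3] -> miss, prune
    N10 x:[41/2,21] y:[17,22] z:[80/3,83/3] -> miss, prune
    N20 x:[41/2,47/2] y:[5,15] z:[25,27] -> miss, prune
  N13 x:[29/2,26] y:[22,31] z:[67/3,26] -> hit [67/3,26], descend [1, 16, 22]
    N1 x:[17,18] y:[27,31] z:[73/3,26] -> miss, prune
    N16 x:[24,26] y:[22,25] z:[24,74/3] -> hit [24,74/3] leaf, test {P14@t=24}
    N22 x:[29/2,35/2] y:[25,27] z:[67/3,71/3] -> miss, prune
  N18 x:[26,32] y:[24,35] z:[77/3,31] -> hit [26,31], descend [7, 17, 19]
    N7 x:[55/2,59/2] y:[30,35] z:[77/3,79/3] -> miss, prune
    N17 x:[26,28] y:[24,27] z:[77/3,79/3] -> hit [26,79/3] leaf, test {P7@t=26}
    N19 x:[63/2,32] y:[26,31] z:[29,31] -> miss, prune

Visited [0, 3, 12, 2, 9, 10, 20, 13, 1, 16, 22, 18, 7, 17, 19]. Tests: 15 box, 2 leaf. Nearest: P14.

== RESULT ==
15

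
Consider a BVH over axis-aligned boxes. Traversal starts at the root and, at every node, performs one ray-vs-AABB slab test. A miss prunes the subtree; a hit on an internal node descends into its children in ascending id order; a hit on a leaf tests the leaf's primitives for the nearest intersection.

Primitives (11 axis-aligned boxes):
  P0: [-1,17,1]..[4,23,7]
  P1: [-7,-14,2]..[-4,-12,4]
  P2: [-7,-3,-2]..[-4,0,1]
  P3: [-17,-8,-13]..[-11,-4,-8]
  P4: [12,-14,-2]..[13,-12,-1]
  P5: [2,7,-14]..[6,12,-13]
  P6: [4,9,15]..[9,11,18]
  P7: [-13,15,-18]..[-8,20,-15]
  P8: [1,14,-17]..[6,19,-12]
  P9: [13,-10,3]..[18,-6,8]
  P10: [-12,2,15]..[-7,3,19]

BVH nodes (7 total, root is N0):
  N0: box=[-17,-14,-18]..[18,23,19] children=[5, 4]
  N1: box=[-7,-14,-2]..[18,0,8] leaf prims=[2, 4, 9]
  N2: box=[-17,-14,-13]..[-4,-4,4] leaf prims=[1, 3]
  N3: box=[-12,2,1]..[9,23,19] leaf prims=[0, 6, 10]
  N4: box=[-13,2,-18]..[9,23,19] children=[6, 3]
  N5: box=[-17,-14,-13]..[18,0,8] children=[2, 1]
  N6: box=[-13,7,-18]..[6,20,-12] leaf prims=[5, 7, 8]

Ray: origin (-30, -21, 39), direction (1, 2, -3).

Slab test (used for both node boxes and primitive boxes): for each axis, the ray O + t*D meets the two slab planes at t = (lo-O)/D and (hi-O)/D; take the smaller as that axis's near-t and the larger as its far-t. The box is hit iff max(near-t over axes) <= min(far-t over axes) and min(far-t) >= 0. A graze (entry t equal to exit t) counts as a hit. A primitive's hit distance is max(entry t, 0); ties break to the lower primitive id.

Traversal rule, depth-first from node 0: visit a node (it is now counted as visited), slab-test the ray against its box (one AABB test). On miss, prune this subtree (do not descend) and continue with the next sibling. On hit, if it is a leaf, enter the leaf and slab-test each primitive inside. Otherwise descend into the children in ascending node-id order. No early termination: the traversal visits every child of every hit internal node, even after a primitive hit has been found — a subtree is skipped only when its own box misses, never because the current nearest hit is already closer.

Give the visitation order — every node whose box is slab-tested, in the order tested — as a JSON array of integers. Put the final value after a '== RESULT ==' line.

Trace the traversal:
N0 x:[13,48] y:[7/2,22] z:[20/3,19] -> hit [13,19], descend [4, 5]
  N4 x:[17,39] y:[23/2,22] z:[20/3,19] -> hit [17,19], descend [3, 6]
    N3 x:[18,39] y:[23/2,22] z:[20/3,38/3] -> miss, prune
    N6 x:[17,36] y:[14,41/2] z:[17,19] -> hit [17,19] leaf, test {P5(miss), P7@t=18, P8(miss)}
  N5 x:[13,48] y:[7/2,21/2] z:[31/3,52/3] -> miss, prune

order=[0, 4, 3, 6, 5]  |boxes|=5  |leaves|=1  hit=P7

== RESULT ==
[0, 4, 3, 6, 5]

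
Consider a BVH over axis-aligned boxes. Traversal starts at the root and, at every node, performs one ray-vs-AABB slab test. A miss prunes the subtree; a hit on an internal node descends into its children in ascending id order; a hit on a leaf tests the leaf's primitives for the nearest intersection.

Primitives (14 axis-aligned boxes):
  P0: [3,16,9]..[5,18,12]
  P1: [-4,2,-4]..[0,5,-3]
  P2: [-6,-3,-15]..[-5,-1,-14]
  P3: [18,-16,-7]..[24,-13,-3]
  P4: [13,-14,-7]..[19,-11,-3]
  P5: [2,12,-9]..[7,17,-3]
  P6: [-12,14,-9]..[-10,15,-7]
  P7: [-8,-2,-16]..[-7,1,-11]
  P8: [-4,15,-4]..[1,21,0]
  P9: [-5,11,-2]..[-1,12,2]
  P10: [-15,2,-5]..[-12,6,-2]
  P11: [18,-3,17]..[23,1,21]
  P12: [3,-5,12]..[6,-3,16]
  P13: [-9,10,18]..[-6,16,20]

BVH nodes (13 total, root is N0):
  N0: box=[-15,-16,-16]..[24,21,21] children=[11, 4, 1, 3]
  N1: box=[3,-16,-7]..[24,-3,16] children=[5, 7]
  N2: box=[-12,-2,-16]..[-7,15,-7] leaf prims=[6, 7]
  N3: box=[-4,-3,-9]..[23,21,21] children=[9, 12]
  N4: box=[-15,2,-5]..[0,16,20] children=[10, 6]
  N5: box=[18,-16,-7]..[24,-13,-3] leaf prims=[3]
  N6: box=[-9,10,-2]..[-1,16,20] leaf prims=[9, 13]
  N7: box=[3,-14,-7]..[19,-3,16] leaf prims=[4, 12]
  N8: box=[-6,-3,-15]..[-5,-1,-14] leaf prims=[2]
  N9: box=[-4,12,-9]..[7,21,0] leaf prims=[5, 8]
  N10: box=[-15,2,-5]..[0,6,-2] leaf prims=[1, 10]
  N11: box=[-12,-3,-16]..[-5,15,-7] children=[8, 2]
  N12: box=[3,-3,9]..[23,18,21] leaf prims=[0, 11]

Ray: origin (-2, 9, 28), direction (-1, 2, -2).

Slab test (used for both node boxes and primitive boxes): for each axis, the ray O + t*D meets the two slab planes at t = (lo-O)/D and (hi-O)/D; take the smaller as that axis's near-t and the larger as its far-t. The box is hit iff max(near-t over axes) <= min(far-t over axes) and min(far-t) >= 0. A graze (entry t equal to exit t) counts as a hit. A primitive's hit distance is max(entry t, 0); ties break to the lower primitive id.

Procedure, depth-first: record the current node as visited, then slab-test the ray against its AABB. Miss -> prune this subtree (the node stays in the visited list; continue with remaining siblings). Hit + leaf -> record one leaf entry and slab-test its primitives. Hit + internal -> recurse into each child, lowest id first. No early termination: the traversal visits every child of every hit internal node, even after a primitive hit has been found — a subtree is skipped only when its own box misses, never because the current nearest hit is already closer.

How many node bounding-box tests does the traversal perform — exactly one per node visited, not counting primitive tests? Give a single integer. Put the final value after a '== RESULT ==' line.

Trace the traversal:
N0 x:[-26,13] y:[-25/2,6] z:[7/2,22] -> hit [7/2,6], descend [1, 3, 4, 11]
  N1 x:[-26,-5] y:[-25/2,-6] z:[6,35/2] -> miss, prune
  N3 x:[-25,2] y:[-6,6] z:[7/2,37/2] -> miss, prune
  N4 x:[-2,13] y:[-7/2,7/2] z:[4,33/2] -> miss, prune
  N11 x:[3,10] y:[-6,3] z:[35/2,22] -> miss, prune

Summary -> nodes [0, 1, 3, 4, 11]; box-tests=5; leaf-entries=0; first=miss

== RESULT ==
5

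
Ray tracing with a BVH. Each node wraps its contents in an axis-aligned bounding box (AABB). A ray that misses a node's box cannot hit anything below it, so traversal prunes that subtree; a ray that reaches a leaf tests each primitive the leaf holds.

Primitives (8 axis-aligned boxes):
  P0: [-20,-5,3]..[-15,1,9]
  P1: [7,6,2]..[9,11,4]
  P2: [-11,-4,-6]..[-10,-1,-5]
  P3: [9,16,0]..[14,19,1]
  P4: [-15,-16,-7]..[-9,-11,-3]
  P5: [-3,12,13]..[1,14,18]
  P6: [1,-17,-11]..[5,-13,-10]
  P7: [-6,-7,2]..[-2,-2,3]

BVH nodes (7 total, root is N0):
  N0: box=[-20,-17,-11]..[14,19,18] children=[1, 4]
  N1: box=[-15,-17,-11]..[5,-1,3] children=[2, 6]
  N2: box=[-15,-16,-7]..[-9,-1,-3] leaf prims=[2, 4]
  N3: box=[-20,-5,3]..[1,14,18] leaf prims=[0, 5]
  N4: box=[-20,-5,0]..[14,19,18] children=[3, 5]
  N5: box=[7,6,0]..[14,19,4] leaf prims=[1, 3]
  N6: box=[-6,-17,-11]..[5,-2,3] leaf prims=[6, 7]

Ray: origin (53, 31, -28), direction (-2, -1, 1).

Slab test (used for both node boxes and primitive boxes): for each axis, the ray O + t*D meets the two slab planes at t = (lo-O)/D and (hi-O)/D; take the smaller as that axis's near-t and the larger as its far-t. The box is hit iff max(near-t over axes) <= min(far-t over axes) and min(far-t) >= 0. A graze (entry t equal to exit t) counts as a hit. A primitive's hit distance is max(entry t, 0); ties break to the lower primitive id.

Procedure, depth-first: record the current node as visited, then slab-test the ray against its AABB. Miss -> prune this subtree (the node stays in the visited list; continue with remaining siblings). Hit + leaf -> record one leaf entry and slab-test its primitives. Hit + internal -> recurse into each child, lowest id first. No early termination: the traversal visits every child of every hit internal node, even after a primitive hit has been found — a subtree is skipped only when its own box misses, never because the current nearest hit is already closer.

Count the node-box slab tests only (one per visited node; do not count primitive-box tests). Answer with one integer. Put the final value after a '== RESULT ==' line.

Trace the traversal:
N0 x:[39/2,73/2] y:[12,48] z:[17,46] -> hit [39/2,73/2], descend [1, 4]
  N1 x:[24,34] y:[32,48] z:[17,31] -> miss, prune
  N4 x:[39/2,73/2] y:[12,36] z:[28,46] -> hit [28,36], descend [3, 5]
    N3 x:[26,73/2] y:[17,36] z:[31,46] -> hit [31,36] leaf, test {P0@t=34, P5(miss)}
    N5 x:[39/2,23] y:[12,25] z:[28,32] -> miss, prune

Summary -> nodes [0, 1, 4, 3, 5]; box-tests=5; leaf-entries=1; first=P0

== RESULT ==
5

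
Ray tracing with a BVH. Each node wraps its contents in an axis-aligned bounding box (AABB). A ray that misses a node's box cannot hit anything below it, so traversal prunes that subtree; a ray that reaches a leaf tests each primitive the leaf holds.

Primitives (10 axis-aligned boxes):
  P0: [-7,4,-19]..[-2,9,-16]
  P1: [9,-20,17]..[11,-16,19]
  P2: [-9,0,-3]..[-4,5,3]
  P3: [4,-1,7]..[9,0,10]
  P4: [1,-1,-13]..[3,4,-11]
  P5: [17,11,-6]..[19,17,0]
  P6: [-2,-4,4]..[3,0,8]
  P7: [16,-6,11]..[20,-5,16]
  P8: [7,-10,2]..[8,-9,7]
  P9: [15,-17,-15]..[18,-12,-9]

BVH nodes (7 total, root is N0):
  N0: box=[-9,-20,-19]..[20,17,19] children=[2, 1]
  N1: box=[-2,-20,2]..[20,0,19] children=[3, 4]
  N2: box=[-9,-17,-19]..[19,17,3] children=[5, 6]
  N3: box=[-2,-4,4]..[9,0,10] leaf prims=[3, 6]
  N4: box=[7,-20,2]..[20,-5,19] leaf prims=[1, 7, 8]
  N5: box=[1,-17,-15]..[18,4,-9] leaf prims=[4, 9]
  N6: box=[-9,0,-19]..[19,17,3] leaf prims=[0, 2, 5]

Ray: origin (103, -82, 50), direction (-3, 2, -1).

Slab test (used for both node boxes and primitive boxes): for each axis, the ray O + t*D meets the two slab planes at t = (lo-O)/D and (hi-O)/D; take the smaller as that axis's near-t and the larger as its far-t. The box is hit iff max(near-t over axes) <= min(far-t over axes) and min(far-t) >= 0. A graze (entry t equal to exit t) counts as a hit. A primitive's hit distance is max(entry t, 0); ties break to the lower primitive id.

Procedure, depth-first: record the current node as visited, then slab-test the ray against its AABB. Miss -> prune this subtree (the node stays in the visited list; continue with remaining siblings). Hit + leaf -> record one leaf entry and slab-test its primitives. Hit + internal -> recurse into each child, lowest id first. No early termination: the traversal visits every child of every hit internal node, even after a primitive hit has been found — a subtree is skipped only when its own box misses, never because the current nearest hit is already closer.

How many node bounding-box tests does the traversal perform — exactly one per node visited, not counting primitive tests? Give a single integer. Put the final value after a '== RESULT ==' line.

Walk:
N0 x:[83/3,112/3] y:[31,99/2] z:[31,69] -> hit [31,112/3], descend [1, 2]
  N1 x:[83/3,35] y:[31,41] z:[31,48] -> hit [31,35], descend [3, 4]
    N3 x:[94/3,35] y:[39,41] z:[40,46] -> miss, prune
    N4 x:[83/3,32] y:[31,77/2] z:[31,48] -> hit [31,32] leaf, test {P1@t=31, P7(miss), P8(miss)}
  N2 x:[28,112/3] y:[65/2,99/2] z:[47,69] -> miss, prune

order=[0, 1, 3, 4, 2]  |boxes|=5  |leaves|=1  hit=P1

== RESULT ==
5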